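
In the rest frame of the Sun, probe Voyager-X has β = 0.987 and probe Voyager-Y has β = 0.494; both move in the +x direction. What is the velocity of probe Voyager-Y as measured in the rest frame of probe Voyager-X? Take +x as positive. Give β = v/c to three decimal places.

β = -0.962

β_A = 0.987, β_B = 0.494.
Transform to A's frame with the inverse velocity-addition law: u' = (u − v)/(1 − uv/c²), taking u = β_B and v = β_A.
u' = (0.494 − 0.987) / (1 − (0.987)(0.494)) = -0.4930/0.5124 = -0.9621.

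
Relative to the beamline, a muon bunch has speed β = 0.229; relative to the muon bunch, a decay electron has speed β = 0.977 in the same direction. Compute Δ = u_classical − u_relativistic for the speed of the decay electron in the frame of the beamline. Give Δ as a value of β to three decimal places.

Galilean: u_cl = 0.977 + 0.229 = 1.2060.
Relativistic: u_rel = (0.977 + 0.229) / (1 + 0.977·0.229) = 1.2060/1.2237 = 0.9855.
Δ = 1.2060 − 0.9855 = 0.2205.
(The classical prediction exceeds c; the relativistic result does not.)

Δ = 0.220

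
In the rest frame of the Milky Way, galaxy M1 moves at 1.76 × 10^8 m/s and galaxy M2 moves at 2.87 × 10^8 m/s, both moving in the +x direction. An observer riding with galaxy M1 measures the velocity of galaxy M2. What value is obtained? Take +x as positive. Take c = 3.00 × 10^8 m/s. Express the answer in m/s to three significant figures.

+2.53 × 10^8 m/s

β_A = 0.587, β_B = 0.957 (dividing each by c = 3.00 × 10^8 m/s).
Transform to A's frame with the inverse velocity-addition law: u' = (u − v)/(1 − uv/c²), taking u = β_B and v = β_A.
u' = (0.957 − 0.587) / (1 − (0.587)(0.957)) = 0.3700/0.4388 = 0.8433.
u' = 0.8433 × 3.00 × 10^8 m/s.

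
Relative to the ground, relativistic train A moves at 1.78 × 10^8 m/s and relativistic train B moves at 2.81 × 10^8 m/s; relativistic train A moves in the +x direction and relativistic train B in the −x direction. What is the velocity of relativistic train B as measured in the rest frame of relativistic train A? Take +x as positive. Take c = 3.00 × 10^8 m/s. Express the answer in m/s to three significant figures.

β_A = 0.593, β_B = -0.937 (dividing each by c = 3.00 × 10^8 m/s).
Transform to A's frame with the inverse velocity-addition law: u' = (u − v)/(1 − uv/c²), taking u = β_B and v = β_A.
u' = (-0.937 − 0.593) / (1 − (0.593)(-0.937)) = -1.5300/1.5558 = -0.9834.
u' = -0.9834 × 3.00 × 10^8 m/s.

-2.95 × 10^8 m/s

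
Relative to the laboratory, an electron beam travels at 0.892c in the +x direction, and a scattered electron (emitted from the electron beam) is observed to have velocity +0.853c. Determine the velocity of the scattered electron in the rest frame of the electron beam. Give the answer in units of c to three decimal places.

Invert the composition law: u' = (u − v)/(1 − uv/c²).
u' = (0.853 − 0.892) / (1 − (0.853)(0.892)) = -0.0390/0.2391 = -0.1631.

-0.163c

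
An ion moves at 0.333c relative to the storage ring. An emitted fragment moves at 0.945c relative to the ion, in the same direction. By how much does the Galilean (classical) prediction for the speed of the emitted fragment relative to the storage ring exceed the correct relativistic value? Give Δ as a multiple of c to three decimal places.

Δ = 0.306c

Galilean: u_cl = 0.945 + 0.333 = 1.2780.
Relativistic: u_rel = (0.945 + 0.333) / (1 + 0.945·0.333) = 1.2780/1.3147 = 0.9721.
Δ = 1.2780 − 0.9721 = 0.3059.
(The classical prediction exceeds c; the relativistic result does not.)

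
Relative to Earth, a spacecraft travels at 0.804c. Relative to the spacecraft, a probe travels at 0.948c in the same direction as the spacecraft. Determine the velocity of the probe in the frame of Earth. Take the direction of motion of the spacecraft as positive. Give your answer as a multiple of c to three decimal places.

0.994c

With v = 0.804 and u' = 0.948 (in units of c),
u = (u' + v)/(1 + u'v/c²):
u = (0.948 + 0.804) / (1 + 0.948·0.804) = 1.7520/1.7622 = 0.9942
(Galilean addition would give +1.752c, exceeding c.)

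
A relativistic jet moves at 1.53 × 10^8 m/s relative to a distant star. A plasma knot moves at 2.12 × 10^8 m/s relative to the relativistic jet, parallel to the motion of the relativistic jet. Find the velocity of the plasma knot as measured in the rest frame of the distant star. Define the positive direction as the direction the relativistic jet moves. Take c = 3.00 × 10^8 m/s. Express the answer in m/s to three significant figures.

In units of c (dividing by 3.00 × 10^8 m/s): v = 0.510, u' = 0.707.
u = (u' + v)/(1 + u'v/c²):
u = (0.707 + 0.510) / (1 + 0.707·0.510) = 1.2167/1.3604 = 0.8943
Converting back: u = 0.8943 × 3.00 × 10^8 m/s.

2.68 × 10^8 m/s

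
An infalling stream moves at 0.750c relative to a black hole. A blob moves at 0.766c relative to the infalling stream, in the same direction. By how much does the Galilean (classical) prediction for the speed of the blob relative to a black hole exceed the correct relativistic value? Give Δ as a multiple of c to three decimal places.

Δ = 0.553c

Galilean: u_cl = 0.766 + 0.750 = 1.5160.
Relativistic: u_rel = (0.766 + 0.750) / (1 + 0.766·0.750) = 1.5160/1.5745 = 0.9628.
Δ = 1.5160 − 0.9628 = 0.5532.
(The classical prediction exceeds c; the relativistic result does not.)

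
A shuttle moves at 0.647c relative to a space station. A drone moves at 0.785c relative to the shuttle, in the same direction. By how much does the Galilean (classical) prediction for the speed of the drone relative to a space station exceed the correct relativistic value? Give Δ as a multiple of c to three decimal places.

Δ = 0.482c

Galilean: u_cl = 0.785 + 0.647 = 1.4320.
Relativistic: u_rel = (0.785 + 0.647) / (1 + 0.785·0.647) = 1.4320/1.5079 = 0.9497.
Δ = 1.4320 − 0.9497 = 0.4823.
(The classical prediction exceeds c; the relativistic result does not.)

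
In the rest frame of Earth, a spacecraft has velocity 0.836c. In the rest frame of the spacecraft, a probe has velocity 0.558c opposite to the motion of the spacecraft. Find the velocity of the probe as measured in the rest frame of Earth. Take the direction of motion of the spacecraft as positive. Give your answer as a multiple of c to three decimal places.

With v = 0.836 and u' = -0.558 (in units of c),
u = (u' + v)/(1 + u'v/c²):
u = (-0.558 + 0.836) / (1 + (-0.558)·0.836) = 0.2780/0.5335 = 0.5211

+0.521c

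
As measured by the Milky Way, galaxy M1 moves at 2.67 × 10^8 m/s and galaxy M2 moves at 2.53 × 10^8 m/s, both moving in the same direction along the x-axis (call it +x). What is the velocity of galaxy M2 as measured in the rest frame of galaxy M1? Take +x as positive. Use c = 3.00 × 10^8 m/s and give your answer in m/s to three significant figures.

β_A = 0.890, β_B = 0.843 (dividing each by c = 3.00 × 10^8 m/s).
Transform to A's frame with the inverse velocity-addition law: u' = (u − v)/(1 − uv/c²), taking u = β_B and v = β_A.
u' = (0.843 − 0.890) / (1 − (0.890)(0.843)) = -0.0467/0.2494 = -0.1871.
u' = -0.1871 × 3.00 × 10^8 m/s.

-5.61 × 10^7 m/s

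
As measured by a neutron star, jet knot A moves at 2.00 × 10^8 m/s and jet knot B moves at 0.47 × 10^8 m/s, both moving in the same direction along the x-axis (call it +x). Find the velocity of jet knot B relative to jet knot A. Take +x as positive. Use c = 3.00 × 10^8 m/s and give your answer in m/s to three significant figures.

β_A = 0.667, β_B = 0.157 (dividing each by c = 3.00 × 10^8 m/s).
Transform to A's frame with the inverse velocity-addition law: u' = (u − v)/(1 − uv/c²), taking u = β_B and v = β_A.
u' = (0.157 − 0.667) / (1 − (0.667)(0.157)) = -0.5100/0.8956 = -0.5695.
u' = -0.5695 × 3.00 × 10^8 m/s.

-1.71 × 10^8 m/s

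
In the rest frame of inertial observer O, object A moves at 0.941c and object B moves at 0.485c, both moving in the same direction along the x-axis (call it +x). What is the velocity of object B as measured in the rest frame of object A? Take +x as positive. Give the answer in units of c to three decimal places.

β_A = 0.941, β_B = 0.485.
Transform to A's frame with the inverse velocity-addition law: u' = (u − v)/(1 − uv/c²), taking u = β_B and v = β_A.
u' = (0.485 − 0.941) / (1 − (0.941)(0.485)) = -0.4560/0.5436 = -0.8388.

-0.839c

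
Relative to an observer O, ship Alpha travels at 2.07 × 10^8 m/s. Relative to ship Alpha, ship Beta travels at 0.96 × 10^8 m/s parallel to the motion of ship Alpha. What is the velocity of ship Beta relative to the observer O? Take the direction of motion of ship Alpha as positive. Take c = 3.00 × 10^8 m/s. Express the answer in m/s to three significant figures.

In units of c (dividing by 3.00 × 10^8 m/s): v = 0.690, u' = 0.320.
u = (u' + v)/(1 + u'v/c²):
u = (0.320 + 0.690) / (1 + 0.320·0.690) = 1.0100/1.2208 = 0.8273
Converting back: u = 0.8273 × 3.00 × 10^8 m/s.

2.48 × 10^8 m/s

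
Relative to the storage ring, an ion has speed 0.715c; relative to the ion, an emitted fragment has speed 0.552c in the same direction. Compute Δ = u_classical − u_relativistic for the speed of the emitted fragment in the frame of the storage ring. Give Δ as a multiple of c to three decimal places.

Galilean: u_cl = 0.552 + 0.715 = 1.2670.
Relativistic: u_rel = (0.552 + 0.715) / (1 + 0.552·0.715) = 1.2670/1.3947 = 0.9085.
Δ = 1.2670 − 0.9085 = 0.3585.
(The classical prediction exceeds c; the relativistic result does not.)

Δ = 0.359c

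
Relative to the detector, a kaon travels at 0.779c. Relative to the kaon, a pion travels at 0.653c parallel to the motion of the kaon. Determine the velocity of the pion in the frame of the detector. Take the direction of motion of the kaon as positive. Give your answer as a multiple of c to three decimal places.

With v = 0.779 and u' = 0.653 (in units of c),
u = (u' + v)/(1 + u'v/c²):
u = (0.653 + 0.779) / (1 + 0.653·0.779) = 1.4320/1.5087 = 0.9492

0.949c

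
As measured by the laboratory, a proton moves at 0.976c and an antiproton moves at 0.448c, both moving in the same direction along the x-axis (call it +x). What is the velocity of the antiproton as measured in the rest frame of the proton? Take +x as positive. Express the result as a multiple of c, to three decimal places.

-0.938c

β_A = 0.976, β_B = 0.448.
Transform to A's frame with the inverse velocity-addition law: u' = (u − v)/(1 − uv/c²), taking u = β_B and v = β_A.
u' = (0.448 − 0.976) / (1 − (0.976)(0.448)) = -0.5280/0.5628 = -0.9382.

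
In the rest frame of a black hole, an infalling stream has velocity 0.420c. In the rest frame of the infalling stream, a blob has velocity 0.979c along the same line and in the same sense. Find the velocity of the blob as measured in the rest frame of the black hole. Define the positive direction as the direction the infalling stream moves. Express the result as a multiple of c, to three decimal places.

0.991c

With v = 0.420 and u' = 0.979 (in units of c),
u = (u' + v)/(1 + u'v/c²):
u = (0.979 + 0.420) / (1 + 0.979·0.420) = 1.3990/1.4112 = 0.9914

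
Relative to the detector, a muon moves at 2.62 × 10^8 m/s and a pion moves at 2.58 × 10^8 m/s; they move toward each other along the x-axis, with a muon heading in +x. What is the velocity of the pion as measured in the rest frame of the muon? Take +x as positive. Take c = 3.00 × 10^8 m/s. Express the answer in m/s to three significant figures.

-2.97 × 10^8 m/s

β_A = 0.873, β_B = -0.860 (dividing each by c = 3.00 × 10^8 m/s).
Transform to A's frame with the inverse velocity-addition law: u' = (u − v)/(1 − uv/c²), taking u = β_B and v = β_A.
u' = (-0.860 − 0.873) / (1 − (0.873)(-0.860)) = -1.7333/1.7511 = -0.9899.
u' = -0.9899 × 3.00 × 10^8 m/s.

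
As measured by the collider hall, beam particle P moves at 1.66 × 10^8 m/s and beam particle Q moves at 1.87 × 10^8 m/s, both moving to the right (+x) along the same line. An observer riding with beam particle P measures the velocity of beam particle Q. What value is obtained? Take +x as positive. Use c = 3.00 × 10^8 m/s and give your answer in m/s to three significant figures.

β_A = 0.553, β_B = 0.623 (dividing each by c = 3.00 × 10^8 m/s).
Transform to A's frame with the inverse velocity-addition law: u' = (u − v)/(1 − uv/c²), taking u = β_B and v = β_A.
u' = (0.623 − 0.553) / (1 − (0.553)(0.623)) = 0.0700/0.6551 = 0.1069.
u' = 0.1069 × 3.00 × 10^8 m/s.

+3.21 × 10^7 m/s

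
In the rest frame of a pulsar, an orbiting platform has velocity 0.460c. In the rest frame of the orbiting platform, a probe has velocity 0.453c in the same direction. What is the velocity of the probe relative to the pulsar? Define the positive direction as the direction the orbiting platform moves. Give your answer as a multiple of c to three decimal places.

With v = 0.460 and u' = 0.453 (in units of c),
u = (u' + v)/(1 + u'v/c²):
u = (0.453 + 0.460) / (1 + 0.453·0.460) = 0.9130/1.2084 = 0.7556

0.756c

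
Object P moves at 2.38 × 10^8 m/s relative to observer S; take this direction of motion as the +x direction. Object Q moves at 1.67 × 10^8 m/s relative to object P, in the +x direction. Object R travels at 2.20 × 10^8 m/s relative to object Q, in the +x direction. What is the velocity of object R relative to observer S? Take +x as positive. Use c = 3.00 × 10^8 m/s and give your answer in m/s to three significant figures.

2.97 × 10^8 m/s

Apply u = (u' + v)/(1 + u'v/c²) successively, working outward toward observer S.
(Dividing each given speed by c = 3.00 × 10^8 m/s to work in units of c.)
Start: velocity of object P relative to observer S = 0.7933c.
Compose with object Q (u' = 0.557 in object P frame): u_1 = (0.557 + 0.793) / (1 + 0.557·0.793) = 1.3500/1.4416 = 0.9364.
Compose with object R (u' = 0.733 in object Q frame): u_2 = (0.733 + 0.936) / (1 + 0.733·0.936) = 1.6698/1.6867 = 0.9900.
So u = 0.9900 × 3.00 × 10^8 m/s.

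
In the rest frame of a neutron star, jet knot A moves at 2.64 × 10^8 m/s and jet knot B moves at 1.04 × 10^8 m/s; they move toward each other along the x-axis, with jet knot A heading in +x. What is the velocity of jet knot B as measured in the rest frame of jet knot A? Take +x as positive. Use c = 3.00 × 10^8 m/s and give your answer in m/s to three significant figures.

-2.82 × 10^8 m/s

β_A = 0.880, β_B = -0.347 (dividing each by c = 3.00 × 10^8 m/s).
Transform to A's frame with the inverse velocity-addition law: u' = (u − v)/(1 − uv/c²), taking u = β_B and v = β_A.
u' = (-0.347 − 0.880) / (1 − (0.880)(-0.347)) = -1.2267/1.3051 = -0.9399.
u' = -0.9399 × 3.00 × 10^8 m/s.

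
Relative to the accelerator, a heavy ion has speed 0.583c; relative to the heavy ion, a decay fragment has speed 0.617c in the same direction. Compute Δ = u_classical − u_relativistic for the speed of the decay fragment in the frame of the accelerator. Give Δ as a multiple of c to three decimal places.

Δ = 0.317c

Galilean: u_cl = 0.617 + 0.583 = 1.2000.
Relativistic: u_rel = (0.617 + 0.583) / (1 + 0.617·0.583) = 1.2000/1.3597 = 0.8825.
Δ = 1.2000 − 0.8825 = 0.3175.
(The classical prediction exceeds c; the relativistic result does not.)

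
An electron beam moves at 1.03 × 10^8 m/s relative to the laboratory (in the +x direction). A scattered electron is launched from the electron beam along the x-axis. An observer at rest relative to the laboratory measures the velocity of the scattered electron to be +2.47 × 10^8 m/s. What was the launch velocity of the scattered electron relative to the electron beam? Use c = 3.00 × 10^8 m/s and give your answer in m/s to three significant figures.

v = 0.343c, u = 0.823c.
Invert the composition law: u' = (u − v)/(1 − uv/c²).
u' = (0.823 − 0.343) / (1 − (0.823)(0.343)) = 0.4800/0.7173 = 0.6692.
u' = 0.6692 × 3.00 × 10^8 m/s.

+2.01 × 10^8 m/s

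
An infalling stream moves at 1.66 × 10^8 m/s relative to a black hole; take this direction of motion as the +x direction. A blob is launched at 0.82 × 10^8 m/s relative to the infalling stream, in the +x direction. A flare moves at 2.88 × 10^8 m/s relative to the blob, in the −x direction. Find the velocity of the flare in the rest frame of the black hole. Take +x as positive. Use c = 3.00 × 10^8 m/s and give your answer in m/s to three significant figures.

Apply u = (u' + v)/(1 + u'v/c²) successively, working outward toward the black hole.
(Dividing each given speed by c = 3.00 × 10^8 m/s to work in units of c.)
Start: velocity of the infalling stream relative to the black hole = 0.5533c.
Compose with the blob (u' = 0.273 in the infalling stream frame): u_1 = (0.273 + 0.553) / (1 + 0.273·0.553) = 0.8267/1.1512 = 0.7181.
Compose with the flare (u' = -0.960 in the blob frame): u_2 = (-0.960 + 0.718) / (1 + (-0.960)·0.718) = -0.2419/0.3107 = -0.7788.
So u = -0.7788 × 3.00 × 10^8 m/s.

-2.34 × 10^8 m/s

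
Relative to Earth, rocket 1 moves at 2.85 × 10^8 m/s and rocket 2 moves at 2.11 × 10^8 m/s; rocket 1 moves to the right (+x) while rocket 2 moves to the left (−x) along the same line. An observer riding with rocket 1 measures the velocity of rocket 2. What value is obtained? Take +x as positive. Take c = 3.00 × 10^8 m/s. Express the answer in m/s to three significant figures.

β_A = 0.950, β_B = -0.703 (dividing each by c = 3.00 × 10^8 m/s).
Transform to A's frame with the inverse velocity-addition law: u' = (u − v)/(1 − uv/c²), taking u = β_B and v = β_A.
u' = (-0.703 − 0.950) / (1 − (0.950)(-0.703)) = -1.6533/1.6682 = -0.9911.
u' = -0.9911 × 3.00 × 10^8 m/s.

-2.97 × 10^8 m/s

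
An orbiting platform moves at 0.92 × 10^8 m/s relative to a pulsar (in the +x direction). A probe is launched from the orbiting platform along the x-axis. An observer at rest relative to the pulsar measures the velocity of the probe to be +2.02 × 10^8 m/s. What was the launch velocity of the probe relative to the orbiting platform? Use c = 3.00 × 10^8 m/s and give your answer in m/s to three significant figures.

+1.39 × 10^8 m/s

v = 0.307c, u = 0.673c.
Invert the composition law: u' = (u − v)/(1 − uv/c²).
u' = (0.673 − 0.307) / (1 − (0.673)(0.307)) = 0.3667/0.7935 = 0.4621.
u' = 0.4621 × 3.00 × 10^8 m/s.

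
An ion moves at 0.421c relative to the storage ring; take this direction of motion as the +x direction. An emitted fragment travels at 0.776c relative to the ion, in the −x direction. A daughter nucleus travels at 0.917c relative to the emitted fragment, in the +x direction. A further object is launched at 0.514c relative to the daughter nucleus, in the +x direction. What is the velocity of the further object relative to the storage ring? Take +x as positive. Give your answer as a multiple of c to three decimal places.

+0.914c

Apply u = (u' + v)/(1 + u'v/c²) successively, working outward toward the storage ring.
Start: velocity of the ion relative to the storage ring = 0.4210c.
Compose with the emitted fragment (u' = -0.776 in the ion frame): u_1 = (-0.776 + 0.421) / (1 + (-0.776)·0.421) = -0.3550/0.6733 = -0.5273.
Compose with the daughter nucleus (u' = 0.917 in the emitted fragment frame): u_2 = (0.917 + (-0.527)) / (1 + 0.917·(-0.527)) = 0.3897/0.5165 = 0.7546.
Compose with the further object (u' = 0.514 in the daughter nucleus frame): u_3 = (0.514 + 0.755) / (1 + 0.514·0.755) = 1.2686/1.3879 = 0.9141.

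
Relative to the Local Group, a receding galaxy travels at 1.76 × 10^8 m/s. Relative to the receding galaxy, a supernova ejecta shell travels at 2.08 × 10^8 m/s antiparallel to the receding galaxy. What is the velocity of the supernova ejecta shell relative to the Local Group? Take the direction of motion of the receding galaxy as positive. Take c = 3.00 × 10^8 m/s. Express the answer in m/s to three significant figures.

-5.39 × 10^7 m/s

In units of c (dividing by 3.00 × 10^8 m/s): v = 0.587, u' = -0.693.
u = (u' + v)/(1 + u'v/c²):
u = (-0.693 + 0.587) / (1 + (-0.693)·0.587) = -0.1067/0.5932 = -0.1798
(Galilean addition would give -0.107c.)
Converting back: u = -0.1798 × 3.00 × 10^8 m/s.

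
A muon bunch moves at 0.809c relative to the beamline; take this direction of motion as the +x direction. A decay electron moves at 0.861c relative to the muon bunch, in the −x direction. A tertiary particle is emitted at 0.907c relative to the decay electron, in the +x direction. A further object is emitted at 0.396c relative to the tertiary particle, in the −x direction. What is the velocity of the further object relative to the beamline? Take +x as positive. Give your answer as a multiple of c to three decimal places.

Apply u = (u' + v)/(1 + u'v/c²) successively, working outward toward the beamline.
Start: velocity of the muon bunch relative to the beamline = 0.8090c.
Compose with the decay electron (u' = -0.861 in the muon bunch frame): u_1 = (-0.861 + 0.809) / (1 + (-0.861)·0.809) = -0.0520/0.3035 = -0.1714.
Compose with the tertiary particle (u' = 0.907 in the decay electron frame): u_2 = (0.907 + (-0.171)) / (1 + 0.907·(-0.171)) = 0.7356/0.8446 = 0.8710.
Compose with the further object (u' = -0.396 in the tertiary particle frame): u_3 = (-0.396 + 0.871) / (1 + (-0.396)·0.871) = 0.4750/0.6551 = 0.7251.

+0.725c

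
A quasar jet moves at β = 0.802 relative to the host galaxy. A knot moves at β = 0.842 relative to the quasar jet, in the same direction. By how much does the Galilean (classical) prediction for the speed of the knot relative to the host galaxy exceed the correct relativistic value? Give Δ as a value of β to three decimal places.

Galilean: u_cl = 0.842 + 0.802 = 1.6440.
Relativistic: u_rel = (0.842 + 0.802) / (1 + 0.842·0.802) = 1.6440/1.6753 = 0.9813.
Δ = 1.6440 − 0.9813 = 0.6627.
(The classical prediction exceeds c; the relativistic result does not.)

Δ = 0.663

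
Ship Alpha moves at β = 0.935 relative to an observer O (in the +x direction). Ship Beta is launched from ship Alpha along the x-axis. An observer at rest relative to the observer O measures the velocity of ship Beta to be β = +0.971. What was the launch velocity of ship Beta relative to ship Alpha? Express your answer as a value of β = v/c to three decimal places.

Invert the composition law: u' = (u − v)/(1 − uv/c²).
u' = (0.971 − 0.935) / (1 − (0.971)(0.935)) = 0.0360/0.0921 = 0.3908.

β = +0.391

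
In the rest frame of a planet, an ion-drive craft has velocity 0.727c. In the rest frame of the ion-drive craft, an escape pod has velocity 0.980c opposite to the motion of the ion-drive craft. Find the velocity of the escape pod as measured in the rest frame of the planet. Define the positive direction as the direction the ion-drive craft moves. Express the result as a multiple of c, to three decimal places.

-0.880c

With v = 0.727 and u' = -0.980 (in units of c),
u = (u' + v)/(1 + u'v/c²):
u = (-0.980 + 0.727) / (1 + (-0.980)·0.727) = -0.2530/0.2875 = -0.8799
(Galilean addition would give -0.253c.)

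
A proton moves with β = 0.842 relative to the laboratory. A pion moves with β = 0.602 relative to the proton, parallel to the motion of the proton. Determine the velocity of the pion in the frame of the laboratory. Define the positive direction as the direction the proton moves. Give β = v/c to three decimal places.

β = 0.958

With v = 0.842 and u' = 0.602 (in units of c),
u = (u' + v)/(1 + u'v/c²):
u = (0.602 + 0.842) / (1 + 0.602·0.842) = 1.4440/1.5069 = 0.9583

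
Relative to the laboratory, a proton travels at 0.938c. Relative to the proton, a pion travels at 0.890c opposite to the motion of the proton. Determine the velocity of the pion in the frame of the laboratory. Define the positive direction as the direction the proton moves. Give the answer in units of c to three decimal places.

+0.291c

With v = 0.938 and u' = -0.890 (in units of c),
u = (u' + v)/(1 + u'v/c²):
u = (-0.890 + 0.938) / (1 + (-0.890)·0.938) = 0.0480/0.1652 = 0.2906
(Galilean addition would give +0.048c.)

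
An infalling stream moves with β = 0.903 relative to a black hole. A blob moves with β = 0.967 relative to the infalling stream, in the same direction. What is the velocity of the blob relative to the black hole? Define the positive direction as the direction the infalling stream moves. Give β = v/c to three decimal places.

β = 0.998

With v = 0.903 and u' = 0.967 (in units of c),
u = (u' + v)/(1 + u'v/c²):
u = (0.967 + 0.903) / (1 + 0.967·0.903) = 1.8700/1.8732 = 0.9983
(Galilean addition would give +1.870c, exceeding c.)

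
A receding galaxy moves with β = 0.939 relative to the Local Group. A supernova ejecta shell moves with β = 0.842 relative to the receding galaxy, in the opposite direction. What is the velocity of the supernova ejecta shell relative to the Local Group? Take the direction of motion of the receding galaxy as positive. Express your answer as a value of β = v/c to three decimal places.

With v = 0.939 and u' = -0.842 (in units of c),
u = (u' + v)/(1 + u'v/c²):
u = (-0.842 + 0.939) / (1 + (-0.842)·0.939) = 0.0970/0.2094 = 0.4633

β = +0.463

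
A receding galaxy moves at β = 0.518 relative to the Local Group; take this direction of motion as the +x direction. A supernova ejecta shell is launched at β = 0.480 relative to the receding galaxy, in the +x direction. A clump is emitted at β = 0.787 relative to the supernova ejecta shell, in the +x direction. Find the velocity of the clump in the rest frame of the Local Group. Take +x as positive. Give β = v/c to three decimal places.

Apply u = (u' + v)/(1 + u'v/c²) successively, working outward toward the Local Group.
Start: velocity of the receding galaxy relative to the Local Group = 0.5180c.
Compose with the supernova ejecta shell (u' = 0.480 in the receding galaxy frame): u_1 = (0.480 + 0.518) / (1 + 0.480·0.518) = 0.9980/1.2486 = 0.7993.
Compose with the clump (u' = 0.787 in the supernova ejecta shell frame): u_2 = (0.787 + 0.799) / (1 + 0.787·0.799) = 1.5863/1.6290 = 0.9738.

β = 0.974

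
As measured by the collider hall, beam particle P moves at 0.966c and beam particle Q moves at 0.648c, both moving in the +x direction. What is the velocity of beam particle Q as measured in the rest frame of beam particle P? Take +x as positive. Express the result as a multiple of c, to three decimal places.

-0.850c

β_A = 0.966, β_B = 0.648.
Transform to A's frame with the inverse velocity-addition law: u' = (u − v)/(1 − uv/c²), taking u = β_B and v = β_A.
u' = (0.648 − 0.966) / (1 − (0.966)(0.648)) = -0.3180/0.3740 = -0.8502.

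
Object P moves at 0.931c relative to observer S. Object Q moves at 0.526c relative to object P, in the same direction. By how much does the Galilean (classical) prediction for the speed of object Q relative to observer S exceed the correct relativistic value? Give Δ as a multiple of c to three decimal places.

Δ = 0.479c

Galilean: u_cl = 0.526 + 0.931 = 1.4570.
Relativistic: u_rel = (0.526 + 0.931) / (1 + 0.526·0.931) = 1.4570/1.4897 = 0.9780.
Δ = 1.4570 − 0.9780 = 0.4790.
(The classical prediction exceeds c; the relativistic result does not.)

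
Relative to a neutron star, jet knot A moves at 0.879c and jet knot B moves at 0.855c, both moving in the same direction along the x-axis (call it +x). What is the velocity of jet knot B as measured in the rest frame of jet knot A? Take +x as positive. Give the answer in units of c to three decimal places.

β_A = 0.879, β_B = 0.855.
Transform to A's frame with the inverse velocity-addition law: u' = (u − v)/(1 − uv/c²), taking u = β_B and v = β_A.
u' = (0.855 − 0.879) / (1 − (0.879)(0.855)) = -0.0240/0.2485 = -0.0966.

-0.097c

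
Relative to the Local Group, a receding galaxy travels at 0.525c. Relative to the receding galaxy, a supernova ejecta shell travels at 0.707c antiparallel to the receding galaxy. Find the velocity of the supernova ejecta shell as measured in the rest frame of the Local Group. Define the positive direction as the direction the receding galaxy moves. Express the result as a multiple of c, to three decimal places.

With v = 0.525 and u' = -0.707 (in units of c),
u = (u' + v)/(1 + u'v/c²):
u = (-0.707 + 0.525) / (1 + (-0.707)·0.525) = -0.1820/0.6288 = -0.2894
(Galilean addition would give -0.182c.)

-0.289c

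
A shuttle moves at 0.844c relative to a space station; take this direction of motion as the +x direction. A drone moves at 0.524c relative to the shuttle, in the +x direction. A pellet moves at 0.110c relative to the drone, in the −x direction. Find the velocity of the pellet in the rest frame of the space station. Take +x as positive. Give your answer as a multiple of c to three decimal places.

+0.936c

Apply u = (u' + v)/(1 + u'v/c²) successively, working outward toward the space station.
Start: velocity of the shuttle relative to the space station = 0.8440c.
Compose with the drone (u' = 0.524 in the shuttle frame): u_1 = (0.524 + 0.844) / (1 + 0.524·0.844) = 1.3680/1.4423 = 0.9485.
Compose with the pellet (u' = -0.110 in the drone frame): u_2 = (-0.110 + 0.949) / (1 + (-0.110)·0.949) = 0.8385/0.8957 = 0.9362.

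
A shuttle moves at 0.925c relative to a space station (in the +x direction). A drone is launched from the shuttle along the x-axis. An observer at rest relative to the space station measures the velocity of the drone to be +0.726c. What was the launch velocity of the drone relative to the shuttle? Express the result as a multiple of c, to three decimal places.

-0.606c

Invert the composition law: u' = (u − v)/(1 − uv/c²).
u' = (0.726 − 0.925) / (1 − (0.726)(0.925)) = -0.1990/0.3285 = -0.6059.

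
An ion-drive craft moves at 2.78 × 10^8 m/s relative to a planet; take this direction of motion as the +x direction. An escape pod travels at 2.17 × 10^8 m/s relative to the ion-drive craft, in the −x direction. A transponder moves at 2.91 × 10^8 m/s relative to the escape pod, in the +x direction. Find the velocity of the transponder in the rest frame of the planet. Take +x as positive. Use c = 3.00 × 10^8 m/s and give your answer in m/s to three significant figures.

+2.98 × 10^8 m/s

Apply u = (u' + v)/(1 + u'v/c²) successively, working outward toward the planet.
(Dividing each given speed by c = 3.00 × 10^8 m/s to work in units of c.)
Start: velocity of the ion-drive craft relative to the planet = 0.9267c.
Compose with the escape pod (u' = -0.723 in the ion-drive craft frame): u_1 = (-0.723 + 0.927) / (1 + (-0.723)·0.927) = 0.2033/0.3297 = 0.6167.
Compose with the transponder (u' = 0.970 in the escape pod frame): u_2 = (0.970 + 0.617) / (1 + 0.970·0.617) = 1.5867/1.5982 = 0.9928.
So u = 0.9928 × 3.00 × 10^8 m/s.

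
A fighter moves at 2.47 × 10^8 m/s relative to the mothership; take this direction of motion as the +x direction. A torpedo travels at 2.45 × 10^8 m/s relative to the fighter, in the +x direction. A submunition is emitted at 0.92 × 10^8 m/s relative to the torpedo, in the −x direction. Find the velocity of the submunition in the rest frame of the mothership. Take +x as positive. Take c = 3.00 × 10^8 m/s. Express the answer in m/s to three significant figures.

Apply u = (u' + v)/(1 + u'v/c²) successively, working outward toward the mothership.
(Dividing each given speed by c = 3.00 × 10^8 m/s to work in units of c.)
Start: velocity of the fighter relative to the mothership = 0.8233c.
Compose with the torpedo (u' = 0.817 in the fighter frame): u_1 = (0.817 + 0.823) / (1 + 0.817·0.823) = 1.6400/1.6724 = 0.9806.
Compose with the submunition (u' = -0.307 in the torpedo frame): u_2 = (-0.307 + 0.981) / (1 + (-0.307)·0.981) = 0.6740/0.6993 = 0.9638.
So u = 0.9638 × 3.00 × 10^8 m/s.

+2.89 × 10^8 m/s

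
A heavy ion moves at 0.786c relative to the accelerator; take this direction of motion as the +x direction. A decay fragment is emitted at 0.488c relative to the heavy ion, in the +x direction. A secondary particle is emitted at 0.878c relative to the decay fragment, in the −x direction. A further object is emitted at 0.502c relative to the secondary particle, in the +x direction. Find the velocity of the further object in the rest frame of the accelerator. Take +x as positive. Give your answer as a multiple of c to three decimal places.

Apply u = (u' + v)/(1 + u'v/c²) successively, working outward toward the accelerator.
Start: velocity of the heavy ion relative to the accelerator = 0.7860c.
Compose with the decay fragment (u' = 0.488 in the heavy ion frame): u_1 = (0.488 + 0.786) / (1 + 0.488·0.786) = 1.2740/1.3836 = 0.9208.
Compose with the secondary particle (u' = -0.878 in the decay fragment frame): u_2 = (-0.878 + 0.921) / (1 + (-0.878)·0.921) = 0.0428/0.1915 = 0.2235.
Compose with the further object (u' = 0.502 in the secondary particle frame): u_3 = (0.502 + 0.224) / (1 + 0.502·0.224) = 0.7255/1.1122 = 0.6523.

+0.652c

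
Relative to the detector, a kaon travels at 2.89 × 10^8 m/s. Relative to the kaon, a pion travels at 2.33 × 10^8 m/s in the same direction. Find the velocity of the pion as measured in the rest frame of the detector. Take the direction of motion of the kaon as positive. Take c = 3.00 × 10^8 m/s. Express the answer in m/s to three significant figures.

In units of c (dividing by 3.00 × 10^8 m/s): v = 0.963, u' = 0.777.
u = (u' + v)/(1 + u'v/c²):
u = (0.777 + 0.963) / (1 + 0.777·0.963) = 1.7400/1.7482 = 0.9953
(Galilean addition would give +1.740c, exceeding c.)
Converting back: u = 0.9953 × 3.00 × 10^8 m/s.

2.99 × 10^8 m/s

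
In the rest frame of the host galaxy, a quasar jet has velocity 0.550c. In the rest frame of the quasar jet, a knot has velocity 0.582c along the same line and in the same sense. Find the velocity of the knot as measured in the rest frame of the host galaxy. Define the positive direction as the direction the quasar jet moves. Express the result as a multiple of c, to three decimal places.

With v = 0.550 and u' = 0.582 (in units of c),
u = (u' + v)/(1 + u'v/c²):
u = (0.582 + 0.550) / (1 + 0.582·0.550) = 1.1320/1.3201 = 0.8575

0.858c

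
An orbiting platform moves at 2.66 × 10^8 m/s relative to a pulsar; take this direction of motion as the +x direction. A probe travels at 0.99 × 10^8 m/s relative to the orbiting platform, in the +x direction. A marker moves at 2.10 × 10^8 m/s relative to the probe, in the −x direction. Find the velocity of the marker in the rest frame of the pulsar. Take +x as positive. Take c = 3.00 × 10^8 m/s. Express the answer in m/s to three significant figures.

Apply u = (u' + v)/(1 + u'v/c²) successively, working outward toward the pulsar.
(Dividing each given speed by c = 3.00 × 10^8 m/s to work in units of c.)
Start: velocity of the orbiting platform relative to the pulsar = 0.8867c.
Compose with the probe (u' = 0.330 in the orbiting platform frame): u_1 = (0.330 + 0.887) / (1 + 0.330·0.887) = 1.2167/1.2926 = 0.9413.
Compose with the marker (u' = -0.700 in the probe frame): u_2 = (-0.700 + 0.941) / (1 + (-0.700)·0.941) = 0.2413/0.3411 = 0.7072.
So u = 0.7072 × 3.00 × 10^8 m/s.

+2.12 × 10^8 m/s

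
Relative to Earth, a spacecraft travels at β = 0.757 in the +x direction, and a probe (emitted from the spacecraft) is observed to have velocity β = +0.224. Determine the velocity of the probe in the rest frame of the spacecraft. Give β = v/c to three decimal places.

Invert the composition law: u' = (u − v)/(1 − uv/c²).
u' = (0.224 − 0.757) / (1 − (0.224)(0.757)) = -0.5330/0.8304 = -0.6418.

β = -0.642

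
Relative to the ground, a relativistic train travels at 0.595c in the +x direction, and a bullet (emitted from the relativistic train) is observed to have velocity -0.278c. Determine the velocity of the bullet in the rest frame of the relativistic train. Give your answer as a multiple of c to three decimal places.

Invert the composition law: u' = (u − v)/(1 − uv/c²).
u' = (-0.278 − 0.595) / (1 − (-0.278)(0.595)) = -0.8730/1.1654 = -0.7491.

-0.749c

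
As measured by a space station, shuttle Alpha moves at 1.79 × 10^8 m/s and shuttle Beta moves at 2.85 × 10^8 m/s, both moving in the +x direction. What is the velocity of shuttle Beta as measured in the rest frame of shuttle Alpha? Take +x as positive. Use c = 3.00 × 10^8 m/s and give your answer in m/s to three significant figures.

+2.45 × 10^8 m/s

β_A = 0.597, β_B = 0.950 (dividing each by c = 3.00 × 10^8 m/s).
Transform to A's frame with the inverse velocity-addition law: u' = (u − v)/(1 − uv/c²), taking u = β_B and v = β_A.
u' = (0.950 − 0.597) / (1 − (0.597)(0.950)) = 0.3533/0.4332 = 0.8157.
u' = 0.8157 × 3.00 × 10^8 m/s.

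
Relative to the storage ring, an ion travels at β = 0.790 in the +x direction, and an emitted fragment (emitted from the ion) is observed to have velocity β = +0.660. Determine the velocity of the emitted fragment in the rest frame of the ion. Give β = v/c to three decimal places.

Invert the composition law: u' = (u − v)/(1 − uv/c²).
u' = (0.660 − 0.790) / (1 − (0.660)(0.790)) = -0.1300/0.4786 = -0.2716.

β = -0.272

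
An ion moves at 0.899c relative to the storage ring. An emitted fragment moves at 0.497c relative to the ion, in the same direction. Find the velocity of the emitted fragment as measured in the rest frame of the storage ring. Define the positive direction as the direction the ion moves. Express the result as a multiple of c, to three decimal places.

With v = 0.899 and u' = 0.497 (in units of c),
u = (u' + v)/(1 + u'v/c²):
u = (0.497 + 0.899) / (1 + 0.497·0.899) = 1.3960/1.4468 = 0.9649
(Galilean addition would give +1.396c, exceeding c.)

0.965c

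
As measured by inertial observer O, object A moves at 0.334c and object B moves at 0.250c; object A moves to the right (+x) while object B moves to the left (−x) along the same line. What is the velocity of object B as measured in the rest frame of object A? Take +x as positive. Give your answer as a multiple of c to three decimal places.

β_A = 0.334, β_B = -0.250.
Transform to A's frame with the inverse velocity-addition law: u' = (u − v)/(1 − uv/c²), taking u = β_B and v = β_A.
u' = (-0.250 − 0.334) / (1 − (0.334)(-0.250)) = -0.5840/1.0835 = -0.5390.

-0.539c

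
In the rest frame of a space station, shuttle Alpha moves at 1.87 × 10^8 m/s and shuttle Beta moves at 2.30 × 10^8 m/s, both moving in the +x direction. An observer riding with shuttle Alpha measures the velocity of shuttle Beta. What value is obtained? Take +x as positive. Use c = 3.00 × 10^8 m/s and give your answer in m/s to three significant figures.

+8.24 × 10^7 m/s

β_A = 0.623, β_B = 0.767 (dividing each by c = 3.00 × 10^8 m/s).
Transform to A's frame with the inverse velocity-addition law: u' = (u − v)/(1 − uv/c²), taking u = β_B and v = β_A.
u' = (0.767 − 0.623) / (1 − (0.623)(0.767)) = 0.1433/0.5221 = 0.2745.
u' = 0.2745 × 3.00 × 10^8 m/s.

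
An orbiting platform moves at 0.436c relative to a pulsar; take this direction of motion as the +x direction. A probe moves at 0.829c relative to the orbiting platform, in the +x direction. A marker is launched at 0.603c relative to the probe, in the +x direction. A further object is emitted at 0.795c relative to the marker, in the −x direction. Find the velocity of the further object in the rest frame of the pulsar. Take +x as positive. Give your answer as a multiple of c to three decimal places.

+0.852c

Apply u = (u' + v)/(1 + u'v/c²) successively, working outward toward the pulsar.
Start: velocity of the orbiting platform relative to the pulsar = 0.4360c.
Compose with the probe (u' = 0.829 in the orbiting platform frame): u_1 = (0.829 + 0.436) / (1 + 0.829·0.436) = 1.2650/1.3614 = 0.9292.
Compose with the marker (u' = 0.603 in the probe frame): u_2 = (0.603 + 0.929) / (1 + 0.603·0.929) = 1.5322/1.5603 = 0.9820.
Compose with the further object (u' = -0.795 in the marker frame): u_3 = (-0.795 + 0.982) / (1 + (-0.795)·0.982) = 0.1870/0.2193 = 0.8525.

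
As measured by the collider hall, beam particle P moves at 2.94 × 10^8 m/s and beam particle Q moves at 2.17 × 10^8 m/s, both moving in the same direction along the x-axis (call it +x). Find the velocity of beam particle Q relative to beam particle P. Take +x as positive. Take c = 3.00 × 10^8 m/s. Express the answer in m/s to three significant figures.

β_A = 0.980, β_B = 0.723 (dividing each by c = 3.00 × 10^8 m/s).
Transform to A's frame with the inverse velocity-addition law: u' = (u − v)/(1 − uv/c²), taking u = β_B and v = β_A.
u' = (0.723 − 0.980) / (1 − (0.980)(0.723)) = -0.2567/0.2911 = -0.8816.
u' = -0.8816 × 3.00 × 10^8 m/s.

-2.64 × 10^8 m/s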